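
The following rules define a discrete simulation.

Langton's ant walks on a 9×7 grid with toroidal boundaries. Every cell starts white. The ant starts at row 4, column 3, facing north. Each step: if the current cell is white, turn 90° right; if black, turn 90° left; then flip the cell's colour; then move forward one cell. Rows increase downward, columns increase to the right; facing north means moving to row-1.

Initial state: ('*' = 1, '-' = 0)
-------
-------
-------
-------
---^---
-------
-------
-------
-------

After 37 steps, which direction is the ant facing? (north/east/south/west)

[0] -------
-------
-------
-------
---^---
-------
-------
-------
-------
[1] -------
-------
-------
-------
---*>--
-------
-------
-------
-------
[2] -------
-------
-------
-------
---**--
----v--
-------
-------
-------
[3] -------
-------
-------
-------
---**--
---<*--
-------
-------
-------
[4] -------
-------
-------
-------
---^*--
---**--
-------
-------
-------
[5] -------
-------
-------
-------
--<-*--
---**--
-------
-------
-------
[6] -------
-------
-------
--^----
--*-*--
---**--
-------
-------
-------
[7] -------
-------
-------
--*>---
--*-*--
---**--
-------
-------
-------
[8] -------
-------
-------
--**---
--*v*--
---**--
-------
-------
-------
[9] -------
-------
-------
--**---
--<**--
---**--
-------
-------
-------
[10] -------
-------
-------
--**---
---**--
--v**--
-------
-------
-------
[11] -------
-------
-------
--**---
---**--
-<***--
-------
-------
-------
[12] -------
-------
-------
--**---
-^-**--
-****--
-------
-------
-------
[13] -------
-------
-------
--**---
-*>**--
-****--
-------
-------
-------
[14] -------
-------
-------
--**---
-****--
-*v**--
-------
-------
-------
[15] -------
-------
-------
--**---
-****--
-*->*--
-------
-------
-------
[16] -------
-------
-------
--**---
-**^*--
-*--*--
-------
-------
-------
[17] -------
-------
-------
--**---
-*<-*--
-*--*--
-------
-------
-------
[18] -------
-------
-------
--**---
-*--*--
-*v-*--
-------
-------
-------
[19] -------
-------
-------
--**---
-*--*--
-<*-*--
-------
-------
-------
[20] -------
-------
-------
--**---
-*--*--
--*-*--
-v-----
-------
-------
[21] -------
-------
-------
--**---
-*--*--
--*-*--
<*-----
-------
-------
[22] -------
-------
-------
--**---
-*--*--
^-*-*--
**-----
-------
-------
[23] -------
-------
-------
--**---
-*--*--
*>*-*--
**-----
-------
-------
[24] -------
-------
-------
--**---
-*--*--
***-*--
*v-----
-------
-------
[25] -------
-------
-------
--**---
-*--*--
***-*--
*->----
-------
-------
[26] -------
-------
-------
--**---
-*--*--
***-*--
*-*----
--v----
-------
[27] -------
-------
-------
--**---
-*--*--
***-*--
*-*----
-<*----
-------
[28] -------
-------
-------
--**---
-*--*--
***-*--
*^*----
-**----
-------
[29] -------
-------
-------
--**---
-*--*--
***-*--
**>----
-**----
-------
[30] -------
-------
-------
--**---
-*--*--
**^-*--
**-----
-**----
-------
[31] -------
-------
-------
--**---
-*--*--
*<--*--
**-----
-**----
-------
[32] -------
-------
-------
--**---
-*--*--
*---*--
*v-----
-**----
-------
[33] -------
-------
-------
--**---
-*--*--
*---*--
*->----
-**----
-------
[34] -------
-------
-------
--**---
-*--*--
*---*--
*-*----
-*v----
-------
[35] -------
-------
-------
--**---
-*--*--
*---*--
*-*----
-*->---
-------
[36] -------
-------
-------
--**---
-*--*--
*---*--
*-*----
-*-*---
---v---
[37] -------
-------
-------
--**---
-*--*--
*---*--
*-*----
-*-*---
--<*---

west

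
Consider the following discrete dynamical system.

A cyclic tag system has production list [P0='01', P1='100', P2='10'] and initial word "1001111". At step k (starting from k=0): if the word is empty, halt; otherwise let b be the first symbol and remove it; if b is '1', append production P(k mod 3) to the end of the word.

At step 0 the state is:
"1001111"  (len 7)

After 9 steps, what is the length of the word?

11

[0] "1001111"  (len 7)
[1] "00111101"  (len 8)
[2] "0111101"  (len 7)
[3] "111101"  (len 6)
[4] "1110101"  (len 7)
[5] "110101100"  (len 9)
[6] "1010110010"  (len 10)
[7] "01011001001"  (len 11)
[8] "1011001001"  (len 10)
[9] "01100100110"  (len 11)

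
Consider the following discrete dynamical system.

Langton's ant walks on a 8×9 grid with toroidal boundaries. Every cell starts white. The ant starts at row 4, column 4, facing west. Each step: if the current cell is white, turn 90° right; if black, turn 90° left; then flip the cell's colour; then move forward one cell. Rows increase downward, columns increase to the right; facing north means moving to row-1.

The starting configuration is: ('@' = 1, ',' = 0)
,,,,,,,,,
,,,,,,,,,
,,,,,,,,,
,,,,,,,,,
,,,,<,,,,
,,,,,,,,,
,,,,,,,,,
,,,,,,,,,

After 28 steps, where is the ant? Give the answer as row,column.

[0] ,,,,,,,,,
,,,,,,,,,
,,,,,,,,,
,,,,,,,,,
,,,,<,,,,
,,,,,,,,,
,,,,,,,,,
,,,,,,,,,
[1] ,,,,,,,,,
,,,,,,,,,
,,,,,,,,,
,,,,^,,,,
,,,,@,,,,
,,,,,,,,,
,,,,,,,,,
,,,,,,,,,
[2] ,,,,,,,,,
,,,,,,,,,
,,,,,,,,,
,,,,@>,,,
,,,,@,,,,
,,,,,,,,,
,,,,,,,,,
,,,,,,,,,
[3] ,,,,,,,,,
,,,,,,,,,
,,,,,,,,,
,,,,@@,,,
,,,,@v,,,
,,,,,,,,,
,,,,,,,,,
,,,,,,,,,
[4] ,,,,,,,,,
,,,,,,,,,
,,,,,,,,,
,,,,@@,,,
,,,,<@,,,
,,,,,,,,,
,,,,,,,,,
,,,,,,,,,
[5] ,,,,,,,,,
,,,,,,,,,
,,,,,,,,,
,,,,@@,,,
,,,,,@,,,
,,,,v,,,,
,,,,,,,,,
,,,,,,,,,
[6] ,,,,,,,,,
,,,,,,,,,
,,,,,,,,,
,,,,@@,,,
,,,,,@,,,
,,,<@,,,,
,,,,,,,,,
,,,,,,,,,
[7] ,,,,,,,,,
,,,,,,,,,
,,,,,,,,,
,,,,@@,,,
,,,^,@,,,
,,,@@,,,,
,,,,,,,,,
,,,,,,,,,
[8] ,,,,,,,,,
,,,,,,,,,
,,,,,,,,,
,,,,@@,,,
,,,@>@,,,
,,,@@,,,,
,,,,,,,,,
,,,,,,,,,
[9] ,,,,,,,,,
,,,,,,,,,
,,,,,,,,,
,,,,@@,,,
,,,@@@,,,
,,,@v,,,,
,,,,,,,,,
,,,,,,,,,
[10] ,,,,,,,,,
,,,,,,,,,
,,,,,,,,,
,,,,@@,,,
,,,@@@,,,
,,,@,>,,,
,,,,,,,,,
,,,,,,,,,
[11] ,,,,,,,,,
,,,,,,,,,
,,,,,,,,,
,,,,@@,,,
,,,@@@,,,
,,,@,@,,,
,,,,,v,,,
,,,,,,,,,
[12] ,,,,,,,,,
,,,,,,,,,
,,,,,,,,,
,,,,@@,,,
,,,@@@,,,
,,,@,@,,,
,,,,<@,,,
,,,,,,,,,
[13] ,,,,,,,,,
,,,,,,,,,
,,,,,,,,,
,,,,@@,,,
,,,@@@,,,
,,,@^@,,,
,,,,@@,,,
,,,,,,,,,
[14] ,,,,,,,,,
,,,,,,,,,
,,,,,,,,,
,,,,@@,,,
,,,@@@,,,
,,,@@>,,,
,,,,@@,,,
,,,,,,,,,
[15] ,,,,,,,,,
,,,,,,,,,
,,,,,,,,,
,,,,@@,,,
,,,@@^,,,
,,,@@,,,,
,,,,@@,,,
,,,,,,,,,
[16] ,,,,,,,,,
,,,,,,,,,
,,,,,,,,,
,,,,@@,,,
,,,@<,,,,
,,,@@,,,,
,,,,@@,,,
,,,,,,,,,
[17] ,,,,,,,,,
,,,,,,,,,
,,,,,,,,,
,,,,@@,,,
,,,@,,,,,
,,,@v,,,,
,,,,@@,,,
,,,,,,,,,
[18] ,,,,,,,,,
,,,,,,,,,
,,,,,,,,,
,,,,@@,,,
,,,@,,,,,
,,,@,>,,,
,,,,@@,,,
,,,,,,,,,
[19] ,,,,,,,,,
,,,,,,,,,
,,,,,,,,,
,,,,@@,,,
,,,@,,,,,
,,,@,@,,,
,,,,@v,,,
,,,,,,,,,
[20] ,,,,,,,,,
,,,,,,,,,
,,,,,,,,,
,,,,@@,,,
,,,@,,,,,
,,,@,@,,,
,,,,@,>,,
,,,,,,,,,
[21] ,,,,,,,,,
,,,,,,,,,
,,,,,,,,,
,,,,@@,,,
,,,@,,,,,
,,,@,@,,,
,,,,@,@,,
,,,,,,v,,
[22] ,,,,,,,,,
,,,,,,,,,
,,,,,,,,,
,,,,@@,,,
,,,@,,,,,
,,,@,@,,,
,,,,@,@,,
,,,,,<@,,
[23] ,,,,,,,,,
,,,,,,,,,
,,,,,,,,,
,,,,@@,,,
,,,@,,,,,
,,,@,@,,,
,,,,@^@,,
,,,,,@@,,
[24] ,,,,,,,,,
,,,,,,,,,
,,,,,,,,,
,,,,@@,,,
,,,@,,,,,
,,,@,@,,,
,,,,@@>,,
,,,,,@@,,
[25] ,,,,,,,,,
,,,,,,,,,
,,,,,,,,,
,,,,@@,,,
,,,@,,,,,
,,,@,@^,,
,,,,@@,,,
,,,,,@@,,
[26] ,,,,,,,,,
,,,,,,,,,
,,,,,,,,,
,,,,@@,,,
,,,@,,,,,
,,,@,@@>,
,,,,@@,,,
,,,,,@@,,
[27] ,,,,,,,,,
,,,,,,,,,
,,,,,,,,,
,,,,@@,,,
,,,@,,,,,
,,,@,@@@,
,,,,@@,v,
,,,,,@@,,
[28] ,,,,,,,,,
,,,,,,,,,
,,,,,,,,,
,,,,@@,,,
,,,@,,,,,
,,,@,@@@,
,,,,@@<@,
,,,,,@@,,

6,6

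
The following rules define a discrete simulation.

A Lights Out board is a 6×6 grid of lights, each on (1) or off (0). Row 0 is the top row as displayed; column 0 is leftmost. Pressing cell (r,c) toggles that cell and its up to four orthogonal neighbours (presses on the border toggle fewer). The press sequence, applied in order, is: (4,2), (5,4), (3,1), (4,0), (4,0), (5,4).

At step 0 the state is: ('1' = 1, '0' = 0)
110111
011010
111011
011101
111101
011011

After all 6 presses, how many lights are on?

22

t=0: 110111
011010
111011
011101
111101
011011
t=1: 110111
011010
111011
010101
100001
010011
t=2: 110111
011010
111011
010101
100011
010100
t=3: 110111
011010
101011
101101
110011
010100
t=4: 110111
011010
101011
001101
000011
110100
t=5: 110111
011010
101011
101101
110011
010100
t=6: 110111
011010
101011
101101
110001
010011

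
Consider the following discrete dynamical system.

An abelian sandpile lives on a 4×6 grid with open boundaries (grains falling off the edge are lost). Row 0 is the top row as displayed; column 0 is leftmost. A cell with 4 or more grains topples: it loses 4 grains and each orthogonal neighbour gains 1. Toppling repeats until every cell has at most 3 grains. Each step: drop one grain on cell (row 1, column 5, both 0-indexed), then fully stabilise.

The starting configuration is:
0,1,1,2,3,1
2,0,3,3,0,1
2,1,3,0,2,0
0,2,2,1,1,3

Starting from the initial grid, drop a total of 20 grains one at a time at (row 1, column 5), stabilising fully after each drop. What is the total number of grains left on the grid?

k=0  0,1,1,2,3,1
2,0,3,3,0,1
2,1,3,0,2,0
0,2,2,1,1,3
k=1  0,1,1,2,3,1
2,0,3,3,0,2
2,1,3,0,2,0
0,2,2,1,1,3
k=2  0,1,1,2,3,1
2,0,3,3,0,3
2,1,3,0,2,0
0,2,2,1,1,3
k=3  0,1,1,2,3,2
2,0,3,3,1,0
2,1,3,0,2,1
0,2,2,1,1,3
k=4  0,1,1,2,3,2
2,0,3,3,1,1
2,1,3,0,2,1
0,2,2,1,1,3
k=5  0,1,1,2,3,2
2,0,3,3,1,2
2,1,3,0,2,1
0,2,2,1,1,3
k=6  0,1,1,2,3,2
2,0,3,3,1,3
2,1,3,0,2,1
0,2,2,1,1,3
k=7  0,1,1,2,3,3
2,0,3,3,2,0
2,1,3,0,2,2
0,2,2,1,1,3
k=8  0,1,1,2,3,3
2,0,3,3,2,1
2,1,3,0,2,2
0,2,2,1,1,3
k=9  0,1,1,2,3,3
2,0,3,3,2,2
2,1,3,0,2,2
0,2,2,1,1,3
k=10  0,1,1,2,3,3
2,0,3,3,2,3
2,1,3,0,2,2
0,2,2,1,1,3
k=11  0,1,3,0,2,1
2,1,1,2,1,2
2,2,0,2,3,3
0,2,3,1,1,3
k=12  0,1,3,0,2,1
2,1,1,2,1,3
2,2,0,2,3,3
0,2,3,1,1,3
k=13  0,1,3,0,2,2
2,1,1,2,3,1
2,2,0,3,0,2
0,2,3,1,3,0
k=14  0,1,3,0,2,2
2,1,1,2,3,2
2,2,0,3,0,2
0,2,3,1,3,0
k=15  0,1,3,0,2,2
2,1,1,2,3,3
2,2,0,3,0,2
0,2,3,1,3,0
k=16  0,1,3,0,3,3
2,1,1,3,0,1
2,2,0,3,1,3
0,2,3,1,3,0
k=17  0,1,3,0,3,3
2,1,1,3,0,2
2,2,0,3,1,3
0,2,3,1,3,0
k=18  0,1,3,0,3,3
2,1,1,3,0,3
2,2,0,3,1,3
0,2,3,1,3,0
k=19  0,1,3,1,0,1
2,1,1,3,2,2
2,2,0,3,2,0
0,2,3,1,3,1
k=20  0,1,3,1,0,1
2,1,1,3,2,3
2,2,0,3,2,0
0,2,3,1,3,1

37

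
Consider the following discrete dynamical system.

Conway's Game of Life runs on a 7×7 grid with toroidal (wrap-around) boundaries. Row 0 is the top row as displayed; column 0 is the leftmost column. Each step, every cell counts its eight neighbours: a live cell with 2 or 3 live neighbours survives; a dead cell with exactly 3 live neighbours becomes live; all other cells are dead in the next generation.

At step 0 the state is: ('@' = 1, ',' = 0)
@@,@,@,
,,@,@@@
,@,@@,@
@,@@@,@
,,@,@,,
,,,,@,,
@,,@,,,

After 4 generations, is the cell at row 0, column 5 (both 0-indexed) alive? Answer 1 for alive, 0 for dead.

k=0  @@,@,@,
,,@,@@@
,@,@@,@
@,@@@,@
,,@,@,,
,,,,@,,
@,,@,,,
k=1  @@,@,@,
,,,,,,,
,@,,,,,
@,,,,,@
,@@,@,,
,,,,@,,
@@@@,,@
k=2  ,,,@@,,
@@@,,,,
@,,,,,,
@,@,,,,
@@,@,@,
,,,,@@,
,,,@,@@
k=3  @@,@@@@
@@@@,,,
@,@,,,@
@,@,,,,
@@@@,@,
@,@@,,,
,,,@,,@
k=4  ,,,,,@,
,,,,,,,
,,,,,,@
,,,,,,,
@,,,@,,
@,,,,,,
,,,,,,,

1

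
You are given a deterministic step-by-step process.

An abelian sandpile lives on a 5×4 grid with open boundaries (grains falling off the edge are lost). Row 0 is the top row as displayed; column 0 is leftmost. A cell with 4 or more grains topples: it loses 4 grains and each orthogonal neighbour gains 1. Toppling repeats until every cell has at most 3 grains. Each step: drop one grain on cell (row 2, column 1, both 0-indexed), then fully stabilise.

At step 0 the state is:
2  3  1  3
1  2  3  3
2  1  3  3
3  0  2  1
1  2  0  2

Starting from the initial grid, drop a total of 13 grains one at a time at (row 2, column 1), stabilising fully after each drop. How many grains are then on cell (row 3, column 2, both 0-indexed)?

2

gen 0: 2  3  1  3
1  2  3  3
2  1  3  3
3  0  2  1
1  2  0  2
gen 1: 2  3  1  3
1  2  3  3
2  2  3  3
3  0  2  1
1  2  0  2
gen 2: 2  3  1  3
1  2  3  3
2  3  3  3
3  0  2  1
1  2  0  2
gen 3: 3  1  0  1
2  1  3  2
3  2  2  1
3  1  3  2
1  2  0  2
gen 4: 3  1  0  1
2  1  3  2
3  3  2  1
3  1  3  2
1  2  0  2
gen 5: 3  1  0  1
3  2  3  2
1  1  3  1
0  3  3  2
2  2  0  2
gen 6: 3  1  0  1
3  2  3  2
1  2  3  1
0  3  3  2
2  2  0  2
gen 7: 3  1  0  1
3  2  3  2
1  3  3  1
0  3  3  2
2  2  0  2
gen 8: 0  3  1  1
1  1  1  3
3  3  2  2
1  1  1  3
2  3  1  2
gen 9: 0  3  1  1
2  2  1  3
0  1  3  2
2  2  1  3
2  3  1  2
gen 10: 0  3  1  1
2  2  1  3
0  2  3  2
2  2  1  3
2  3  1  2
gen 11: 0  3  1  1
2  2  1  3
0  3  3  2
2  2  1  3
2  3  1  2
gen 12: 0  3  1  1
2  3  2  3
1  1  0  3
2  3  2  3
2  3  1  2
gen 13: 0  3  1  1
2  3  2  3
1  2  0  3
2  3  2  3
2  3  1  2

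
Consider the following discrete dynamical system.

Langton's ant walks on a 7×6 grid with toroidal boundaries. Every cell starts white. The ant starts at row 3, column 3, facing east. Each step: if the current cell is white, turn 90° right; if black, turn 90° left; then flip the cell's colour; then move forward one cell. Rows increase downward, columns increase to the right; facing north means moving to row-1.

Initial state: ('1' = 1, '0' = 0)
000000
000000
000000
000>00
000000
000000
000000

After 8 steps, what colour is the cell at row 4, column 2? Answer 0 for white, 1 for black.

1

0) 000000
000000
000000
000>00
000000
000000
000000
1) 000000
000000
000000
000100
000v00
000000
000000
2) 000000
000000
000000
000100
00<100
000000
000000
3) 000000
000000
000000
00^100
001100
000000
000000
4) 000000
000000
000000
001>00
001100
000000
000000
5) 000000
000000
000^00
001000
001100
000000
000000
6) 000000
000000
0001>0
001000
001100
000000
000000
7) 000000
000000
000110
0010v0
001100
000000
000000
8) 000000
000000
000110
001<10
001100
000000
000000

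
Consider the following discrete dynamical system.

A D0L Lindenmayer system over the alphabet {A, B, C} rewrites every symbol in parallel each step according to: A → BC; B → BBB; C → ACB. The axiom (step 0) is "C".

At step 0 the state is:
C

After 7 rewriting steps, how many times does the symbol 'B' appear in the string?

1725

t=0: C
t=1: ACB
t=2: BCACBBBB
t=3: BBBACBBCACBBBBBBBBBBBBB
t=4: BBBBBBBBBBCACBBBBBBBACBBCACBBBBBBBBBBBBBBBBBBBBBBBBBBBBBBBBBBBBBBBB
t=5: BBBBBBBBBBBBBBBBBBBBBBBBBBBBBBACBBCACBBBBBBBBBBBBBBBBBBBBB…BBBBBBBBBBBBBBBBBBBBBBBBBBBBBBBBBBBBBBBBBBBBBBBBBBBBBBBBBB  (len 198)
t=6: BBBBBBBBBBBBBBBBBBBBBBBBBBBBBBBBBBBBBBBBBBBBBBBBBBBBBBBBBB…BBBBBBBBBBBBBBBBBBBBBBBBBBBBBBBBBBBBBBBBBBBBBBBBBBBBBBBBBB  (len 589)
t=7: BBBBBBBBBBBBBBBBBBBBBBBBBBBBBBBBBBBBBBBBBBBBBBBBBBBBBBBBBB…BBBBBBBBBBBBBBBBBBBBBBBBBBBBBBBBBBBBBBBBBBBBBBBBBBBBBBBBBB  (len 1759)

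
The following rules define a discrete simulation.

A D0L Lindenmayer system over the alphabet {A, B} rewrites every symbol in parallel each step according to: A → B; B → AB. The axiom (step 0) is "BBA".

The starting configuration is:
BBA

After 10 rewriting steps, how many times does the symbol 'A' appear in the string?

144

0) BBA
1) ABABB
2) BABBABAB
3) ABBABABBABBAB
4) BABABBABBABABBABABBAB
5) ABBABBABABBABABBABBABABBABBABABBAB
6) BABABBABABBABBABABBABBABABBABABBABBABABBABABBABBABABBAB
7) ABBABBABABBABBABABBABABBABBABABBABABBABBABABBABBABABBABABBABBABABBABBABABBABABBABBABABBAB
8) BABABBABABBABBABABBABABBABBABABBABBABABBABABBABBABABBABBAB…BABBABABBABABBABBABABBABABBABBABABBABBABABBABABBABBABABBAB  (len 144)
9) ABBABBABABBABBABABBABABBABBABABBABBABABBABABBABBABABBABABB…BABBABABBABABBABBABABBABABBABBABABBABBABABBABABBABBABABBAB  (len 233)
10) BABABBABABBABBABABBABABBABBABABBABBABABBABABBABBABABBABABB…BABBABABBABABBABBABABBABABBABBABABBABBABABBABABBABBABABBAB  (len 377)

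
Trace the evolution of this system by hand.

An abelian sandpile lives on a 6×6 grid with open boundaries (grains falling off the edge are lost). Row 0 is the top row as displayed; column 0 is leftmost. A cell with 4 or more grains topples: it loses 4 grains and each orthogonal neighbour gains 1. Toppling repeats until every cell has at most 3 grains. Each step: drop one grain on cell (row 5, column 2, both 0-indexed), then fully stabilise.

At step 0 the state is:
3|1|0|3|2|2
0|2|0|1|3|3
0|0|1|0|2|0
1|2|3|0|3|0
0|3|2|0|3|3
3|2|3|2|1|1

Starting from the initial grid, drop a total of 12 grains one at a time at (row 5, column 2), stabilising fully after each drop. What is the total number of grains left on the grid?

gen 0: 3|1|0|3|2|2
0|2|0|1|3|3
0|0|1|0|2|0
1|2|3|0|3|0
0|3|2|0|3|3
3|2|3|2|1|1
gen 1: 3|1|0|3|2|2
0|2|0|1|3|3
0|0|1|0|2|0
1|2|3|0|3|0
0|3|3|0|3|3
3|3|0|3|1|1
gen 2: 3|1|0|3|2|2
0|2|0|1|3|3
0|0|1|0|2|0
1|2|3|0|3|0
0|3|3|0|3|3
3|3|1|3|1|1
gen 3: 3|1|0|3|2|2
0|2|0|1|3|3
0|0|1|0|2|0
1|2|3|0|3|0
0|3|3|0|3|3
3|3|2|3|1|1
gen 4: 3|1|0|3|2|2
0|2|0|1|3|3
0|0|1|0|2|0
1|2|3|0|3|0
0|3|3|0|3|3
3|3|3|3|1|1
gen 5: 3|1|0|3|2|2
0|2|0|1|3|3
0|1|2|0|2|0
2|0|1|1|3|0
2|2|2|2|3|3
0|2|3|0|2|1
gen 6: 3|1|0|3|2|2
0|2|0|1|3|3
0|1|2|0|2|0
2|0|1|1|3|0
2|2|3|2|3|3
0|3|0|1|2|1
gen 7: 3|1|0|3|2|2
0|2|0|1|3|3
0|1|2|0|2|0
2|0|1|1|3|0
2|2|3|2|3|3
0|3|1|1|2|1
gen 8: 3|1|0|3|2|2
0|2|0|1|3|3
0|1|2|0|2|0
2|0|1|1|3|0
2|2|3|2|3|3
0|3|2|1|2|1
gen 9: 3|1|0|3|2|2
0|2|0|1|3|3
0|1|2|0|2|0
2|0|1|1|3|0
2|2|3|2|3|3
0|3|3|1|2|1
gen 10: 3|1|0|3|2|2
0|2|0|1|3|3
0|1|2|0|2|0
2|1|2|1|3|0
3|0|1|3|3|3
1|1|2|2|2|1
gen 11: 3|1|0|3|2|2
0|2|0|1|3|3
0|1|2|0|2|0
2|1|2|1|3|0
3|0|1|3|3|3
1|1|3|2|2|1
gen 12: 3|1|0|3|2|2
0|2|0|1|3|3
0|1|2|0|2|0
2|1|2|1|3|0
3|0|2|3|3|3
1|2|0|3|2|1

57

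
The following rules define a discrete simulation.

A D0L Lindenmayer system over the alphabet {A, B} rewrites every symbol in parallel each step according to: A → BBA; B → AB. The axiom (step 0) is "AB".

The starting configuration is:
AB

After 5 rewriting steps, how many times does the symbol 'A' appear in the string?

70

0) AB
1) BBAAB
2) ABABBBABBAAB
3) BBAABBBAABABABBBAABABBBABBAAB
4) ABABBBABBAABABABBBABBAABBBAABBBAABABABBBABBAABBBAABABABBBAABABBBABBAAB
5) BBAABBBAABABABBBAABABBBABBAABBBAABBBAABABABBBAABABBBABBAAB…ABABBBABBAABBBAABBBAABABABBBABBAABBBAABABABBBAABABBBABBAAB  (len 169)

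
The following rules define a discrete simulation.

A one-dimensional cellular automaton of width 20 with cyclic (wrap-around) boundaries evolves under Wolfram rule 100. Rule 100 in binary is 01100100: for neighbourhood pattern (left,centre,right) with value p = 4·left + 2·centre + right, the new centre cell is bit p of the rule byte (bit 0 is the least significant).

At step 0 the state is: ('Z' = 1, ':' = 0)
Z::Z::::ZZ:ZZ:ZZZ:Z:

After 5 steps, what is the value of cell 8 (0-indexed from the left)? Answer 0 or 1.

t=0: Z::Z::::ZZ:ZZ:ZZZ:Z:
t=1: Z::Z:::::ZZ:ZZ::ZZZZ
t=2: Z::Z::::::ZZ:Z::::::
t=3: Z::Z:::::::ZZZ::::::
t=4: Z::Z:::::::::Z::::::
t=5: Z::Z:::::::::Z::::::

0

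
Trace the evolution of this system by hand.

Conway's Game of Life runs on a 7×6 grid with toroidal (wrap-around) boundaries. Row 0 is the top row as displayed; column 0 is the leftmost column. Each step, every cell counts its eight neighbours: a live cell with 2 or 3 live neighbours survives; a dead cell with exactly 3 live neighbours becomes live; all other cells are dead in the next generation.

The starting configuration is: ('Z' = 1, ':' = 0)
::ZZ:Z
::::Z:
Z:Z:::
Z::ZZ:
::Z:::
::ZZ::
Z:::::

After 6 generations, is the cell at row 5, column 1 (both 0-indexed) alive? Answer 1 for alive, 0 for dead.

0

step 0: ::ZZ:Z
::::Z:
Z:Z:::
Z::ZZ:
::Z:::
::ZZ::
Z:::::
step 1: :::ZZZ
:ZZ:ZZ
:Z::Z:
::ZZ:Z
:ZZ:Z:
:ZZZ::
:Z::Z:
step 2: :Z::::
:ZZ:::
:Z::::
Z::::Z
Z:::Z:
Z:::Z:
ZZ:::Z
step 3: ::::::
ZZZ:::
:ZZ:::
ZZ:::Z
ZZ::Z:
::::Z:
:Z:::Z
step 4: ::Z:::
Z:Z:::
:::::Z
:::::Z
:Z::Z:
:Z::Z:
::::::
step 5: :Z::::
:Z::::
Z::::Z
Z:::ZZ
Z:::ZZ
::::::
::::::
step 6: ::::::
:Z::::
:Z::Z:
:Z::::
Z:::Z:
:::::Z
::::::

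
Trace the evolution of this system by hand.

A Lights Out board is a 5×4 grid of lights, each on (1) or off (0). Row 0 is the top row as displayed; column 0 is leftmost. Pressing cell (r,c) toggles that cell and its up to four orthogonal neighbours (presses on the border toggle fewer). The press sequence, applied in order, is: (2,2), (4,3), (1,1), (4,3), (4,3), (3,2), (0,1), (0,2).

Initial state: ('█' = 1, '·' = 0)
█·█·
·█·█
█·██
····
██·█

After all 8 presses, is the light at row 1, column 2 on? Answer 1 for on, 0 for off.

1

step 0: █·█·
·█·█
█·██
····
██·█
step 1: █·█·
·███
██··
··█·
██·█
step 2: █·█·
·███
██··
··██
███·
step 3: ███·
█··█
█···
··██
███·
step 4: ███·
█··█
█···
··█·
██·█
step 5: ███·
█··█
█···
··██
███·
step 6: ███·
█··█
█·█·
·█··
██··
step 7: ····
██·█
█·█·
·█··
██··
step 8: ·███
████
█·█·
·█··
██··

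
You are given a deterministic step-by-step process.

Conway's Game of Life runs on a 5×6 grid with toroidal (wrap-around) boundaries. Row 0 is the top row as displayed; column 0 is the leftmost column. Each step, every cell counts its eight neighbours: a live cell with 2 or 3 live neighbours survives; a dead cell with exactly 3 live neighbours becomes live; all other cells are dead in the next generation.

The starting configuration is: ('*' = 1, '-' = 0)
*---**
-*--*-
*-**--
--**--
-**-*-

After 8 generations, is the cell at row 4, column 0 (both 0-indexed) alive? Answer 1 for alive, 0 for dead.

[0] *---**
-*--*-
*-**--
--**--
-**-*-
[1] *-*-*-
-**-*-
----*-
----*-
***-*-
[2] *---*-
-**-*-
----**
-*--*-
*-*-*-
[3] *-*-*-
**--*-
***-**
**--*-
*---*-
[4] *---*-
----*-
--*-*-
--*-*-
*---*-
[5] ---**-
----*-
----**
-*--*-
-*--*-
[6] ---***
------
---***
*--**-
--*-**
[7] ---*-*
------
---*-*
*-*---
*-*---
[8] ------
------
------
*-**-*
*-**-*

1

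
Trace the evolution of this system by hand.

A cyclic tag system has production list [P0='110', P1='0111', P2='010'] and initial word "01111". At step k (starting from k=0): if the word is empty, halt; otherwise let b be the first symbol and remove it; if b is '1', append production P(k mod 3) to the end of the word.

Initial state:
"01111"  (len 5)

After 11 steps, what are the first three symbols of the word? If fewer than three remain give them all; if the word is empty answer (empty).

gen 0: "01111"  (len 5)
gen 1: "1111"  (len 4)
gen 2: "1110111"  (len 7)
gen 3: "110111010"  (len 9)
gen 4: "10111010110"  (len 11)
gen 5: "01110101100111"  (len 14)
gen 6: "1110101100111"  (len 13)
gen 7: "110101100111110"  (len 15)
gen 8: "101011001111100111"  (len 18)
gen 9: "01011001111100111010"  (len 20)
gen 10: "1011001111100111010"  (len 19)
gen 11: "0110011111001110100111"  (len 22)

011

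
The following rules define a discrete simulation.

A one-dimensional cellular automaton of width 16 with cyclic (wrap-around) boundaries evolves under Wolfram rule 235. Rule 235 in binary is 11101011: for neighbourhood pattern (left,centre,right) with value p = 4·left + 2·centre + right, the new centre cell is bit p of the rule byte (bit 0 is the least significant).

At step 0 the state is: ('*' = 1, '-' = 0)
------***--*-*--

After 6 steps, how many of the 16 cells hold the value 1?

step 0: ------***--*-*--
step 1: *********-*-*--*
step 2: **********-*--**
step 3: ***********--***
step 4: ***********-****
step 5: ****************
step 6: ****************

16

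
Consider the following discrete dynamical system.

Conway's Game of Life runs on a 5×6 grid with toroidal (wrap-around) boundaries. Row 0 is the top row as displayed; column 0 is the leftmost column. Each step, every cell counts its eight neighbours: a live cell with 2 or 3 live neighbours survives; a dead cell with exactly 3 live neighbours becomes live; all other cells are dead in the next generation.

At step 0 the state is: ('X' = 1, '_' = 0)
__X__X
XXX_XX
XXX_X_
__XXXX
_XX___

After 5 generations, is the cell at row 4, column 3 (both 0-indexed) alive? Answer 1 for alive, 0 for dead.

1

[0] __X__X
XXX_XX
XXX_X_
__XXXX
_XX___
[1] ____XX
____X_
______
____XX
XX___X
[2] ____X_
____XX
____XX
____XX
______
[3] ____XX
___X__
X__X__
____XX
____XX
[4] ___X_X
___X_X
___X_X
X__X__
X__X__
[5] X_XX_X
X_XX_X
X_XX_X
X_XX_X
X_XX_X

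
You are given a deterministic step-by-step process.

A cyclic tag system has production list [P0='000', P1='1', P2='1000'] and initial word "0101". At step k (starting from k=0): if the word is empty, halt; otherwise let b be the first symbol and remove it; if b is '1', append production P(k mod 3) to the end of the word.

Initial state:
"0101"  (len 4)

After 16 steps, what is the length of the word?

gen 0: "0101"  (len 4)
gen 1: "101"  (len 3)
gen 2: "011"  (len 3)
gen 3: "11"  (len 2)
gen 4: "1000"  (len 4)
gen 5: "0001"  (len 4)
gen 6: "001"  (len 3)
gen 7: "01"  (len 2)
gen 8: "1"  (len 1)
gen 9: "1000"  (len 4)
gen 10: "000000"  (len 6)
gen 11: "00000"  (len 5)
gen 12: "0000"  (len 4)
gen 13: "000"  (len 3)
gen 14: "00"  (len 2)
gen 15: "0"  (len 1)
gen 16: (halted — word empty)

0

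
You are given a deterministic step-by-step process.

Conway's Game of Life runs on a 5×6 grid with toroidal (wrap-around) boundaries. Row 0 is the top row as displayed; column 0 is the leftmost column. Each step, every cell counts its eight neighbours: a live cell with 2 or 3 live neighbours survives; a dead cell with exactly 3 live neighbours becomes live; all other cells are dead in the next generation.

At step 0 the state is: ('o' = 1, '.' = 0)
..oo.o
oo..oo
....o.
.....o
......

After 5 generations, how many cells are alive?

[0] ..oo.o
oo..oo
....o.
.....o
......
[1] .ooo.o
ooo...
....o.
......
....o.
[2] ...ooo
o...oo
.o....
......
..ooo.
[3] o.o...
o..o..
o....o
..oo..
..o..o
[4] o.oo.o
o.....
oooooo
oooooo
..o...
[5] o.oo.o
......
......
......
......

4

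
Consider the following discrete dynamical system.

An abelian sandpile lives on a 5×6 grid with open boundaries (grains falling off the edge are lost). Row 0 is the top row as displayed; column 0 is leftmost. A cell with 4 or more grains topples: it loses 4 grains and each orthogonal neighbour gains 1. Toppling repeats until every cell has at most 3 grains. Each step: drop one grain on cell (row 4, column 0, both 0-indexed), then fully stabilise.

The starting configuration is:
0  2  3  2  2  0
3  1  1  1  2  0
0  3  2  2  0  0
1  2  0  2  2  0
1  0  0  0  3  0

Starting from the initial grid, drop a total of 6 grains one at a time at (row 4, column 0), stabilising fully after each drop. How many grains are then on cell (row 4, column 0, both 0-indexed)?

[0] 0  2  3  2  2  0
3  1  1  1  2  0
0  3  2  2  0  0
1  2  0  2  2  0
1  0  0  0  3  0
[1] 0  2  3  2  2  0
3  1  1  1  2  0
0  3  2  2  0  0
1  2  0  2  2  0
2  0  0  0  3  0
[2] 0  2  3  2  2  0
3  1  1  1  2  0
0  3  2  2  0  0
1  2  0  2  2  0
3  0  0  0  3  0
[3] 0  2  3  2  2  0
3  1  1  1  2  0
0  3  2  2  0  0
2  2  0  2  2  0
0  1  0  0  3  0
[4] 0  2  3  2  2  0
3  1  1  1  2  0
0  3  2  2  0  0
2  2  0  2  2  0
1  1  0  0  3  0
[5] 0  2  3  2  2  0
3  1  1  1  2  0
0  3  2  2  0  0
2  2  0  2  2  0
2  1  0  0  3  0
[6] 0  2  3  2  2  0
3  1  1  1  2  0
0  3  2  2  0  0
2  2  0  2  2  0
3  1  0  0  3  0

3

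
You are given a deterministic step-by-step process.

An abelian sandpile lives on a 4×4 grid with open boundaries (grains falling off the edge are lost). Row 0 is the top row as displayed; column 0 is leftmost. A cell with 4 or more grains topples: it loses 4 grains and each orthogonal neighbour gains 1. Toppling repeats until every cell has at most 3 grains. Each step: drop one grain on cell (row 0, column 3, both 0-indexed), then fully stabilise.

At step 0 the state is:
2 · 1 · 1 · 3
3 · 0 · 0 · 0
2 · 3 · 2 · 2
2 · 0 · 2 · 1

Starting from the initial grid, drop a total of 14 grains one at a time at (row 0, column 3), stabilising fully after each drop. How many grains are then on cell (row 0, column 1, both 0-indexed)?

[0] 2 · 1 · 1 · 3
3 · 0 · 0 · 0
2 · 3 · 2 · 2
2 · 0 · 2 · 1
[1] 2 · 1 · 2 · 0
3 · 0 · 0 · 1
2 · 3 · 2 · 2
2 · 0 · 2 · 1
[2] 2 · 1 · 2 · 1
3 · 0 · 0 · 1
2 · 3 · 2 · 2
2 · 0 · 2 · 1
[3] 2 · 1 · 2 · 2
3 · 0 · 0 · 1
2 · 3 · 2 · 2
2 · 0 · 2 · 1
[4] 2 · 1 · 2 · 3
3 · 0 · 0 · 1
2 · 3 · 2 · 2
2 · 0 · 2 · 1
[5] 2 · 1 · 3 · 0
3 · 0 · 0 · 2
2 · 3 · 2 · 2
2 · 0 · 2 · 1
[6] 2 · 1 · 3 · 1
3 · 0 · 0 · 2
2 · 3 · 2 · 2
2 · 0 · 2 · 1
[7] 2 · 1 · 3 · 2
3 · 0 · 0 · 2
2 · 3 · 2 · 2
2 · 0 · 2 · 1
[8] 2 · 1 · 3 · 3
3 · 0 · 0 · 2
2 · 3 · 2 · 2
2 · 0 · 2 · 1
[9] 2 · 2 · 0 · 1
3 · 0 · 1 · 3
2 · 3 · 2 · 2
2 · 0 · 2 · 1
[10] 2 · 2 · 0 · 2
3 · 0 · 1 · 3
2 · 3 · 2 · 2
2 · 0 · 2 · 1
[11] 2 · 2 · 0 · 3
3 · 0 · 1 · 3
2 · 3 · 2 · 2
2 · 0 · 2 · 1
[12] 2 · 2 · 1 · 1
3 · 0 · 2 · 0
2 · 3 · 2 · 3
2 · 0 · 2 · 1
[13] 2 · 2 · 1 · 2
3 · 0 · 2 · 0
2 · 3 · 2 · 3
2 · 0 · 2 · 1
[14] 2 · 2 · 1 · 3
3 · 0 · 2 · 0
2 · 3 · 2 · 3
2 · 0 · 2 · 1

2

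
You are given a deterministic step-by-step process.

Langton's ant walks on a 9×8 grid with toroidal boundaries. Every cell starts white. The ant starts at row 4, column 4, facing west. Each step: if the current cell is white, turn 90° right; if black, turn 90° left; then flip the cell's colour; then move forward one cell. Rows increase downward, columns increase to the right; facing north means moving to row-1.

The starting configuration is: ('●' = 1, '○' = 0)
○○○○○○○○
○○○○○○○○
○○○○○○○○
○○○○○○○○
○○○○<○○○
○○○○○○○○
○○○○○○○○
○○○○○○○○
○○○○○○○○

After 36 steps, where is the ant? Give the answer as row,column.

4,0

k=0  ○○○○○○○○
○○○○○○○○
○○○○○○○○
○○○○○○○○
○○○○<○○○
○○○○○○○○
○○○○○○○○
○○○○○○○○
○○○○○○○○
k=1  ○○○○○○○○
○○○○○○○○
○○○○○○○○
○○○○^○○○
○○○○●○○○
○○○○○○○○
○○○○○○○○
○○○○○○○○
○○○○○○○○
k=2  ○○○○○○○○
○○○○○○○○
○○○○○○○○
○○○○●>○○
○○○○●○○○
○○○○○○○○
○○○○○○○○
○○○○○○○○
○○○○○○○○
k=3  ○○○○○○○○
○○○○○○○○
○○○○○○○○
○○○○●●○○
○○○○●v○○
○○○○○○○○
○○○○○○○○
○○○○○○○○
○○○○○○○○
k=4  ○○○○○○○○
○○○○○○○○
○○○○○○○○
○○○○●●○○
○○○○<●○○
○○○○○○○○
○○○○○○○○
○○○○○○○○
○○○○○○○○
k=5  ○○○○○○○○
○○○○○○○○
○○○○○○○○
○○○○●●○○
○○○○○●○○
○○○○v○○○
○○○○○○○○
○○○○○○○○
○○○○○○○○
k=6  ○○○○○○○○
○○○○○○○○
○○○○○○○○
○○○○●●○○
○○○○○●○○
○○○<●○○○
○○○○○○○○
○○○○○○○○
○○○○○○○○
k=7  ○○○○○○○○
○○○○○○○○
○○○○○○○○
○○○○●●○○
○○○^○●○○
○○○●●○○○
○○○○○○○○
○○○○○○○○
○○○○○○○○
k=8  ○○○○○○○○
○○○○○○○○
○○○○○○○○
○○○○●●○○
○○○●>●○○
○○○●●○○○
○○○○○○○○
○○○○○○○○
○○○○○○○○
k=9  ○○○○○○○○
○○○○○○○○
○○○○○○○○
○○○○●●○○
○○○●●●○○
○○○●v○○○
○○○○○○○○
○○○○○○○○
○○○○○○○○
k=10  ○○○○○○○○
○○○○○○○○
○○○○○○○○
○○○○●●○○
○○○●●●○○
○○○●○>○○
○○○○○○○○
○○○○○○○○
○○○○○○○○
k=11  ○○○○○○○○
○○○○○○○○
○○○○○○○○
○○○○●●○○
○○○●●●○○
○○○●○●○○
○○○○○v○○
○○○○○○○○
○○○○○○○○
k=12  ○○○○○○○○
○○○○○○○○
○○○○○○○○
○○○○●●○○
○○○●●●○○
○○○●○●○○
○○○○<●○○
○○○○○○○○
○○○○○○○○
k=13  ○○○○○○○○
○○○○○○○○
○○○○○○○○
○○○○●●○○
○○○●●●○○
○○○●^●○○
○○○○●●○○
○○○○○○○○
○○○○○○○○
k=14  ○○○○○○○○
○○○○○○○○
○○○○○○○○
○○○○●●○○
○○○●●●○○
○○○●●>○○
○○○○●●○○
○○○○○○○○
○○○○○○○○
k=15  ○○○○○○○○
○○○○○○○○
○○○○○○○○
○○○○●●○○
○○○●●^○○
○○○●●○○○
○○○○●●○○
○○○○○○○○
○○○○○○○○
k=16  ○○○○○○○○
○○○○○○○○
○○○○○○○○
○○○○●●○○
○○○●<○○○
○○○●●○○○
○○○○●●○○
○○○○○○○○
○○○○○○○○
k=17  ○○○○○○○○
○○○○○○○○
○○○○○○○○
○○○○●●○○
○○○●○○○○
○○○●v○○○
○○○○●●○○
○○○○○○○○
○○○○○○○○
k=18  ○○○○○○○○
○○○○○○○○
○○○○○○○○
○○○○●●○○
○○○●○○○○
○○○●○>○○
○○○○●●○○
○○○○○○○○
○○○○○○○○
k=19  ○○○○○○○○
○○○○○○○○
○○○○○○○○
○○○○●●○○
○○○●○○○○
○○○●○●○○
○○○○●v○○
○○○○○○○○
○○○○○○○○
k=20  ○○○○○○○○
○○○○○○○○
○○○○○○○○
○○○○●●○○
○○○●○○○○
○○○●○●○○
○○○○●○>○
○○○○○○○○
○○○○○○○○
k=21  ○○○○○○○○
○○○○○○○○
○○○○○○○○
○○○○●●○○
○○○●○○○○
○○○●○●○○
○○○○●○●○
○○○○○○v○
○○○○○○○○
k=22  ○○○○○○○○
○○○○○○○○
○○○○○○○○
○○○○●●○○
○○○●○○○○
○○○●○●○○
○○○○●○●○
○○○○○<●○
○○○○○○○○
k=23  ○○○○○○○○
○○○○○○○○
○○○○○○○○
○○○○●●○○
○○○●○○○○
○○○●○●○○
○○○○●^●○
○○○○○●●○
○○○○○○○○
k=24  ○○○○○○○○
○○○○○○○○
○○○○○○○○
○○○○●●○○
○○○●○○○○
○○○●○●○○
○○○○●●>○
○○○○○●●○
○○○○○○○○
k=25  ○○○○○○○○
○○○○○○○○
○○○○○○○○
○○○○●●○○
○○○●○○○○
○○○●○●^○
○○○○●●○○
○○○○○●●○
○○○○○○○○
k=26  ○○○○○○○○
○○○○○○○○
○○○○○○○○
○○○○●●○○
○○○●○○○○
○○○●○●●>
○○○○●●○○
○○○○○●●○
○○○○○○○○
k=27  ○○○○○○○○
○○○○○○○○
○○○○○○○○
○○○○●●○○
○○○●○○○○
○○○●○●●●
○○○○●●○v
○○○○○●●○
○○○○○○○○
k=28  ○○○○○○○○
○○○○○○○○
○○○○○○○○
○○○○●●○○
○○○●○○○○
○○○●○●●●
○○○○●●<●
○○○○○●●○
○○○○○○○○
k=29  ○○○○○○○○
○○○○○○○○
○○○○○○○○
○○○○●●○○
○○○●○○○○
○○○●○●^●
○○○○●●●●
○○○○○●●○
○○○○○○○○
k=30  ○○○○○○○○
○○○○○○○○
○○○○○○○○
○○○○●●○○
○○○●○○○○
○○○●○<○●
○○○○●●●●
○○○○○●●○
○○○○○○○○
k=31  ○○○○○○○○
○○○○○○○○
○○○○○○○○
○○○○●●○○
○○○●○○○○
○○○●○○○●
○○○○●v●●
○○○○○●●○
○○○○○○○○
k=32  ○○○○○○○○
○○○○○○○○
○○○○○○○○
○○○○●●○○
○○○●○○○○
○○○●○○○●
○○○○●○>●
○○○○○●●○
○○○○○○○○
k=33  ○○○○○○○○
○○○○○○○○
○○○○○○○○
○○○○●●○○
○○○●○○○○
○○○●○○^●
○○○○●○○●
○○○○○●●○
○○○○○○○○
k=34  ○○○○○○○○
○○○○○○○○
○○○○○○○○
○○○○●●○○
○○○●○○○○
○○○●○○●>
○○○○●○○●
○○○○○●●○
○○○○○○○○
k=35  ○○○○○○○○
○○○○○○○○
○○○○○○○○
○○○○●●○○
○○○●○○○^
○○○●○○●○
○○○○●○○●
○○○○○●●○
○○○○○○○○
k=36  ○○○○○○○○
○○○○○○○○
○○○○○○○○
○○○○●●○○
>○○●○○○●
○○○●○○●○
○○○○●○○●
○○○○○●●○
○○○○○○○○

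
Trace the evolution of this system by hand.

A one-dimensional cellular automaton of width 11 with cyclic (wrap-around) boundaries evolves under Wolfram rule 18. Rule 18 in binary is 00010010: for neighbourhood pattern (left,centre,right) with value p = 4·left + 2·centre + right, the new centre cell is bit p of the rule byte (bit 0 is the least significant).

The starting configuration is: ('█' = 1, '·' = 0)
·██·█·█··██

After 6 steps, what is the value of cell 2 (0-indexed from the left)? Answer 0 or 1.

step 0: ·██·█·█··██
step 1: ·······██··
step 2: ······█··█·
step 3: ·····█·██·█
step 4: █···█······
step 5: ·█·█·█····█
step 6: ······█··█·

0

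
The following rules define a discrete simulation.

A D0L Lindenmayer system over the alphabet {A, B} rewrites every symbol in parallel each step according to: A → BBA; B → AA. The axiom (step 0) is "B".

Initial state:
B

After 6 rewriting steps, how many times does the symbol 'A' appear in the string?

gen 0: B
gen 1: AA
gen 2: BBABBA
gen 3: AAAABBAAAAABBA
gen 4: BBABBABBABBAAAAABBABBABBABBABBAAAAABBA
gen 5: AAAABBAAAAABBAAAAABBAAAAABBABBABBABBABBAAAAABBAAAAABBAAAAABBAAAAABBAAAAABBABBABBABBABBAAAAABBA
gen 6: BBABBABBABBAAAAABBABBABBABBABBAAAAABBABBABBABBABBAAAAABBAB…ABBAAAAABBAAAAABBAAAAABBAAAAABBAAAAABBABBABBABBABBAAAAABBA  (len 246)

130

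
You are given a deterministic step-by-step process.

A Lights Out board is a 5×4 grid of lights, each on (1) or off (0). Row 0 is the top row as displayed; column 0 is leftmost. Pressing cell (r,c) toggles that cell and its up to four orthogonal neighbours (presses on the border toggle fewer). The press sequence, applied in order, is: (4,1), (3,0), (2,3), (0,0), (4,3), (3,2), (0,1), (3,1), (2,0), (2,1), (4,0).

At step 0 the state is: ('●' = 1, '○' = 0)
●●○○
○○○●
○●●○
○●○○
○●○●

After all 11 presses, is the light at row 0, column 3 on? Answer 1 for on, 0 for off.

0

[0] ●●○○
○○○●
○●●○
○●○○
○●○●
[1] ●●○○
○○○●
○●●○
○○○○
●○●●
[2] ●●○○
○○○●
●●●○
●●○○
○○●●
[3] ●●○○
○○○○
●●○●
●●○●
○○●●
[4] ○○○○
●○○○
●●○●
●●○●
○○●●
[5] ○○○○
●○○○
●●○●
●●○○
○○○○
[6] ○○○○
●○○○
●●●●
●○●●
○○●○
[7] ●●●○
●●○○
●●●●
●○●●
○○●○
[8] ●●●○
●●○○
●○●●
○●○●
○●●○
[9] ●●●○
○●○○
○●●●
●●○●
○●●○
[10] ●●●○
○○○○
●○○●
●○○●
○●●○
[11] ●●●○
○○○○
●○○●
○○○●
●○●○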